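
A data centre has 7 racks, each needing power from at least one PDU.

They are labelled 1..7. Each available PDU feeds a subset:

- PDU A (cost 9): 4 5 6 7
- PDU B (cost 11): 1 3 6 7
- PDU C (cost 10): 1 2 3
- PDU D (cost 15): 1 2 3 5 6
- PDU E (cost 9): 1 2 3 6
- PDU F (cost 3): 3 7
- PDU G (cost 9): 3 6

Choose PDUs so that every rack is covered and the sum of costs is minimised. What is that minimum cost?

A, E together cover every rack (A ∪ E = {1, 2, 3, 4, 5, 6, 7}); total cost 9 + 9 = 18.
The greedy pick F, A, E costs 21; no covering selection beats 18.

18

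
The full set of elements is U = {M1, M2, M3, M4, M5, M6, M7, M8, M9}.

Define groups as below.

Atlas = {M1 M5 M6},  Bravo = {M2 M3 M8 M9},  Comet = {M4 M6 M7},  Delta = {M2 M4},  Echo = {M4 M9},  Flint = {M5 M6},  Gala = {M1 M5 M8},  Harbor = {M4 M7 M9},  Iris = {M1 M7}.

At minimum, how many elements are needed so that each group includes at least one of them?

The 4 elements {M4, M5, M7, M9} hit every group.
No choice of 3 elements meets every group, so 4 is the minimum.

4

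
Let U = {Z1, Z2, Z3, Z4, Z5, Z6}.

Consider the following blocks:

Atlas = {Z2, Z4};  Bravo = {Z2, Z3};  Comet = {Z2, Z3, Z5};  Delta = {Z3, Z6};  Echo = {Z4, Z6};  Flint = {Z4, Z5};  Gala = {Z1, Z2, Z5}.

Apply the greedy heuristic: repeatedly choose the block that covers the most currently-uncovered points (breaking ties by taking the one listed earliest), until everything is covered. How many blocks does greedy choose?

3

Greedy: pick Comet (covers 3 new) → pick Echo (covers 2 new) → pick Gala (covers 1 new). Total picks: 3.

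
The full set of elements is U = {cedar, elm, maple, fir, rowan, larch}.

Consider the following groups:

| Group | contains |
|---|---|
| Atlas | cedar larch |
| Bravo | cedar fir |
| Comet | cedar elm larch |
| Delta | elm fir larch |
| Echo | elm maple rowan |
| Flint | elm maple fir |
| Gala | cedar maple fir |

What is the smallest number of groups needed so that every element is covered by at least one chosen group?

3

Comet, Delta, and Echo cover everything between them: the union {cedar, elm, maple, fir, rowan, larch} is all of U.
Only Echo contains rowan, so Echo is forced; the remaining 3 elements need at least 2 more groups (each remaining group adds at most 2) — so at least 3 groups are needed, and 3 is optimal.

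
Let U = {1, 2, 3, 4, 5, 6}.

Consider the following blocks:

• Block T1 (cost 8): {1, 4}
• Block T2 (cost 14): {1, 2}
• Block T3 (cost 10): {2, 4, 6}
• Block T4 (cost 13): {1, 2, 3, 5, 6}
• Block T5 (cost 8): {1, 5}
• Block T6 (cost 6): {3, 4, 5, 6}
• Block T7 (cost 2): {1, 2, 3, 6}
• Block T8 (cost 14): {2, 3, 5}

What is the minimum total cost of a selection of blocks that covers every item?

8

T6, T7 together cover every item (T6 ∪ T7 = {1, 2, 3, 4, 5, 6}); total cost 6 + 2 = 8.
No covering selection has total cost below 8.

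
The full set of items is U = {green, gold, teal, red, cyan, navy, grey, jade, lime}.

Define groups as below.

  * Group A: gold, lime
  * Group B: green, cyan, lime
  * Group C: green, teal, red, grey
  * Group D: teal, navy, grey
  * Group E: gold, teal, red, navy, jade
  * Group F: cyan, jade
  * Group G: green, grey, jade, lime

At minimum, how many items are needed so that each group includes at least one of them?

Take H = {teal, jade, lime}. Each listed group contains at least one of these, so H is a hitting set of size 3.
The groups A, C, F are pairwise disjoint, so any hitting set needs a separate item for each — at least 3. Hence 3 is optimal.

3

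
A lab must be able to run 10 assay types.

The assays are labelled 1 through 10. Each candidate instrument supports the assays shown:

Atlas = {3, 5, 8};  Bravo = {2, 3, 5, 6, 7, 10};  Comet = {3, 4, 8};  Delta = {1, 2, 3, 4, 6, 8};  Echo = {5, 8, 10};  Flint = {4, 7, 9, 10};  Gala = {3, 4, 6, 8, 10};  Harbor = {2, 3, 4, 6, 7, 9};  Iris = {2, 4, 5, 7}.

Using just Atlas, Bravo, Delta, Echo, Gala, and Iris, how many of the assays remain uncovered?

1

Union of Atlas, Bravo, Delta, Echo, Gala, Iris = {1, 2, 3, 4, 5, 6, 7, 8, 10}.
Not covered: 9 — 1 assay.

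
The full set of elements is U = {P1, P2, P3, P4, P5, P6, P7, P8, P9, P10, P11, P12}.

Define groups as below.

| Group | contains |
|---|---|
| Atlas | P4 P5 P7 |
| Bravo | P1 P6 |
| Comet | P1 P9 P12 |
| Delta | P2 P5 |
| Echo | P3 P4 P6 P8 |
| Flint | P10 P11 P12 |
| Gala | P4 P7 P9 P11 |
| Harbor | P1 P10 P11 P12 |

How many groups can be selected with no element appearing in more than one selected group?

3

Atlas, Bravo, Flint are pairwise disjoint (Atlas={P4,P5,P7}; Bravo={P1,P6}; Flint={P10,P11,P12}).
Every remaining group overlaps one of these, and no 4 of the listed groups are pairwise disjoint, so 3 is the maximum.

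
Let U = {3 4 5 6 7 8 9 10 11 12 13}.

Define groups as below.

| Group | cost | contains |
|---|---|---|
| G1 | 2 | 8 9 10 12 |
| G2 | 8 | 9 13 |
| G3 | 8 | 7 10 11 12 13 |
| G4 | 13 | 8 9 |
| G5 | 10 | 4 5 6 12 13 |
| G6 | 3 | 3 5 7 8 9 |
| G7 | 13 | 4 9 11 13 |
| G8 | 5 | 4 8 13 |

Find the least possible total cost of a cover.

21

G3, G5, G6 together cover every item (G3 ∪ G5 ∪ G6 = {3, 4, 5, 6, 7, 8, 9, 10, 11, 12, 13}); total cost 8 + 10 + 3 = 21.
The greedy pick G1, G6, G8, G3, G5 costs 28; no covering selection beats 21.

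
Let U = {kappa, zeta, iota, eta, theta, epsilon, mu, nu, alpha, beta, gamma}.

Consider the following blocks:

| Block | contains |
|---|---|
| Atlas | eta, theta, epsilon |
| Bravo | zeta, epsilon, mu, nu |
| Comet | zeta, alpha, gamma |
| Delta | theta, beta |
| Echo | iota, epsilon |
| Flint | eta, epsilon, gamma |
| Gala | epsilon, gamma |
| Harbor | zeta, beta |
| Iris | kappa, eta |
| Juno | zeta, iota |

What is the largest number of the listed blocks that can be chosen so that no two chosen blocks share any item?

4

Delta, Gala, Iris, Juno are pairwise disjoint (Delta={theta,beta}; Gala={epsilon,gamma}; Iris={kappa,eta}; Juno={zeta,iota}).
Every remaining block overlaps one of these, and no 5 of the listed blocks are pairwise disjoint, so 4 is the maximum.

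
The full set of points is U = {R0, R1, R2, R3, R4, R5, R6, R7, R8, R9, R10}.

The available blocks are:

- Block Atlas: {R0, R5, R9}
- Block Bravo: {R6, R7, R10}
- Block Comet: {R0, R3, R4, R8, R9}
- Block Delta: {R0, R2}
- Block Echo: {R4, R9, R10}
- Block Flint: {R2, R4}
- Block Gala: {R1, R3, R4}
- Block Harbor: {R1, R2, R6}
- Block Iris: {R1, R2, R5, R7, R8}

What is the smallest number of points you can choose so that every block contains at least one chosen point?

4

H = {R1, R2, R9, R10} meets every block (each contains at least one member of H), and |H| = 4.
No choice of 3 points meets every block, so 4 is the minimum.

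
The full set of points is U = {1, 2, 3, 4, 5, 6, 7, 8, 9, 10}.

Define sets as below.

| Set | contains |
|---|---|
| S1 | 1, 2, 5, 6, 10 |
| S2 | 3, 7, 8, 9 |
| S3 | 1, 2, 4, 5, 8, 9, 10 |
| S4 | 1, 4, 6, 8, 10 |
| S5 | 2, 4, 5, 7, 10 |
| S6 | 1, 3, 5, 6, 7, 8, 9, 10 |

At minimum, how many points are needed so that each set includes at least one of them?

The 2 points {9, 10} hit every set.
The sets S1, S2 are pairwise disjoint, so any hitting set needs a separate point for each — at least 2. Hence 2 is optimal.

2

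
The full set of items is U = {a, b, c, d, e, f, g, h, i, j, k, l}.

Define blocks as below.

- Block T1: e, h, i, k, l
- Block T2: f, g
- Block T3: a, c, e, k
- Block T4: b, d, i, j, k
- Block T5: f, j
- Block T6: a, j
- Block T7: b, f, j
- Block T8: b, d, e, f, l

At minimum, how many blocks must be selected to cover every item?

T1 and T2 and T3 and T4 together: T1 ∪ T2 ∪ T3 ∪ T4 = {a, b, c, d, e, f, g, h, i, j, k, l} — every item is covered.
Only T1 contains h, so T1 is forced; the remaining 7 items need at least 3 more blocks (each remaining block adds at most 3) — so at least 4 blocks are needed, and 4 is optimal.

4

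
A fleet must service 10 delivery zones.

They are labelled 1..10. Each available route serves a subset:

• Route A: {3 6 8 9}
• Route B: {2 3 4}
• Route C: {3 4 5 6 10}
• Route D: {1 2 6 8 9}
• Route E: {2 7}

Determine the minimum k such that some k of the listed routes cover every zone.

3

C and D and E together: C ∪ D ∪ E = {1, 2, 3, 4, 5, 6, 7, 8, 9, 10} — every zone is covered.
Only D contains 1, so D is forced; the remaining 5 zones need at least 2 more routes (each remaining route adds at most 4) — so at least 3 routes are needed, and 3 is optimal.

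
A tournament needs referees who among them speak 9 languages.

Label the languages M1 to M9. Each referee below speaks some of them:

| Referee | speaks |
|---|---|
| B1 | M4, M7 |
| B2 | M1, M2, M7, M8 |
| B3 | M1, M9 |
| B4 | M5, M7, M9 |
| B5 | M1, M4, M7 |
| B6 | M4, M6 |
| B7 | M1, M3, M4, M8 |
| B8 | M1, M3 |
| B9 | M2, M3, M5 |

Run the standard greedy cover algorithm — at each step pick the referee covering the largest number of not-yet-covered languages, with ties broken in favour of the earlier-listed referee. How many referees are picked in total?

4

Greedy: pick B2 (covers 4 new) → pick B4 (covers 2 new) → pick B6 (covers 2 new) → pick B7 (covers 1 new). Total picks: 4.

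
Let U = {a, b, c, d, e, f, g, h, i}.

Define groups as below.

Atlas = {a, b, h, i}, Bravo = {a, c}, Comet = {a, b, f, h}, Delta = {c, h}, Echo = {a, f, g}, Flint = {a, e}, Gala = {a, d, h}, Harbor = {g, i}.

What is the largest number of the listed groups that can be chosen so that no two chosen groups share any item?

3

Delta, Flint, Harbor are pairwise disjoint (Delta={c,h}; Flint={a,e}; Harbor={g,i}).
Every remaining group overlaps one of these, and no 4 of the listed groups are pairwise disjoint, so 3 is the maximum.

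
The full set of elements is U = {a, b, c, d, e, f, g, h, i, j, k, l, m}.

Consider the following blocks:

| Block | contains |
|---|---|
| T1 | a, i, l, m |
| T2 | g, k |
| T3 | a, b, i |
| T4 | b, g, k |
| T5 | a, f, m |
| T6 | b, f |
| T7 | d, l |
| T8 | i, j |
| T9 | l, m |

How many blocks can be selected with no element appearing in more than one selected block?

T2, T6, T7, T8 are pairwise disjoint (T2={g,k}; T6={b,f}; T7={d,l}; T8={i,j}).
Every remaining block overlaps one of these, and no 5 of the listed blocks are pairwise disjoint, so 4 is the maximum.

4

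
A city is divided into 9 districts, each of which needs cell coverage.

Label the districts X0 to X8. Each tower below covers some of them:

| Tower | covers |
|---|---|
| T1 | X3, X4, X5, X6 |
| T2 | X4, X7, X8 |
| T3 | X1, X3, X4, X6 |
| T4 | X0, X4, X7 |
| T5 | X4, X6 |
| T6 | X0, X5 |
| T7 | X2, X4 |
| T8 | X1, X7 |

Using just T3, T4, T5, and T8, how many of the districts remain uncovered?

Union of T3, T4, T5, T8 = {X0, X1, X3, X4, X6, X7}.
Not covered: X2, X5, X8 — 3 districts.

3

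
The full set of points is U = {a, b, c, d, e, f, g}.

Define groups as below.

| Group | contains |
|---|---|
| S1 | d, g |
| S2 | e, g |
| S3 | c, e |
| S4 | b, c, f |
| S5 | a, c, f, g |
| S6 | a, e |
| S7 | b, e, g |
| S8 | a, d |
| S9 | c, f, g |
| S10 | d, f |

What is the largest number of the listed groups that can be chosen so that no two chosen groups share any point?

S1, S4, S6 are pairwise disjoint (S1={d,g}; S4={b,c,f}; S6={a,e}).
Every remaining group overlaps one of these, and no 4 of the listed groups are pairwise disjoint, so 3 is the maximum.

3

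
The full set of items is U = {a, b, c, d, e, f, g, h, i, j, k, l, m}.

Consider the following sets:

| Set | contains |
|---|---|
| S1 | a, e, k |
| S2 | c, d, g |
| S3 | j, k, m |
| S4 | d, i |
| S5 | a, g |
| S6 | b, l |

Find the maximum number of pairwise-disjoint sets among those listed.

S3, S4, S5, S6 are pairwise disjoint (S3={j,k,m}; S4={d,i}; S5={a,g}; S6={b,l}).
Every remaining set overlaps one of these, and no 5 of the listed sets are pairwise disjoint, so 4 is the maximum.

4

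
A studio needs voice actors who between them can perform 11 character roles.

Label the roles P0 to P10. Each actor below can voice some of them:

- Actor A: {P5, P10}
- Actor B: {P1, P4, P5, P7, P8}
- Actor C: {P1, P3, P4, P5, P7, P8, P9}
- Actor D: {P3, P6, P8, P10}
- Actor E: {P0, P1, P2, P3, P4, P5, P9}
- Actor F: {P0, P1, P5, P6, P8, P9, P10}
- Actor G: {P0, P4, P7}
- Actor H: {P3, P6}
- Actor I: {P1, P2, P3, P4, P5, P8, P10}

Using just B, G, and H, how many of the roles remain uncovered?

Union of B, G, H = {P0, P1, P3, P4, P5, P6, P7, P8}.
Not covered: P2, P9, P10 — 3 roles.

3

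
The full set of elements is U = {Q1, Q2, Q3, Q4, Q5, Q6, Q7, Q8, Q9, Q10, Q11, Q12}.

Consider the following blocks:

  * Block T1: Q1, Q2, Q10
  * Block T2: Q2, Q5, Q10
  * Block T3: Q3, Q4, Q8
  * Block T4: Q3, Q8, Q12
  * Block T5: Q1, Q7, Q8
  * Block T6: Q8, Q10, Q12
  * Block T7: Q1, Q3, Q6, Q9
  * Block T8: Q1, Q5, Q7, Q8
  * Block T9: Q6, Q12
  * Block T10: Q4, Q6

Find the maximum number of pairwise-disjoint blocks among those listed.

3

T2, T4, T10 are pairwise disjoint (T2={Q2,Q5,Q10}; T4={Q3,Q8,Q12}; T10={Q4,Q6}).
Every remaining block overlaps one of these, and no 4 of the listed blocks are pairwise disjoint, so 3 is the maximum.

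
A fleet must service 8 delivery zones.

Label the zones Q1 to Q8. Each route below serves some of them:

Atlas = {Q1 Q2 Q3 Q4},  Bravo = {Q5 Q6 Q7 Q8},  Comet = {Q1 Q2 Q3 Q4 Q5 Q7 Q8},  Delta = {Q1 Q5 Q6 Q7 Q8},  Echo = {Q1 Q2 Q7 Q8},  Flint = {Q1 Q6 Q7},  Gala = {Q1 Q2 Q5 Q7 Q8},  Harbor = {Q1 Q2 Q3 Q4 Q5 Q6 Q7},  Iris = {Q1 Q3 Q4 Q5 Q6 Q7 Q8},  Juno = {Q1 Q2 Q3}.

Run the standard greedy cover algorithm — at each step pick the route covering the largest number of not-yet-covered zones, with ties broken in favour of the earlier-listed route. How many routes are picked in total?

Greedy: pick Comet (covers 7 new) → pick Bravo (covers 1 new). Total picks: 2.

2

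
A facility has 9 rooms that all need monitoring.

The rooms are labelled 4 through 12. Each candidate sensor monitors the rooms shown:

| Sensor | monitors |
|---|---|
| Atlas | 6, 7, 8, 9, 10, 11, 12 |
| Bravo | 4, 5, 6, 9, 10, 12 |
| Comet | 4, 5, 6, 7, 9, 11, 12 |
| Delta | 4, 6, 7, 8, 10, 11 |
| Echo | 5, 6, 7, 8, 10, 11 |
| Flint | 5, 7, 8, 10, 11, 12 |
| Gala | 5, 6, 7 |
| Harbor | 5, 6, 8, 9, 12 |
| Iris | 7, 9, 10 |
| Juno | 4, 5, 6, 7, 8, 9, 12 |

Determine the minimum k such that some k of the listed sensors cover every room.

2

Atlas and Juno together: Atlas ∪ Juno = {4, 5, 6, 7, 8, 9, 10, 11, 12} — every room is covered.
No single sensor has all 9 rooms (the largest, Atlas, has 7), so 2 is optimal.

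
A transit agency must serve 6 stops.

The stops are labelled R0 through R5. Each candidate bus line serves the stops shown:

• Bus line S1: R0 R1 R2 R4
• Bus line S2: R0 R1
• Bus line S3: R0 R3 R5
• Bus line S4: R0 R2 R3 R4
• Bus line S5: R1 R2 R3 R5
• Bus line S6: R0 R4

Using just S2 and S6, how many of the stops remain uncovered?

3

Union of S2, S6 = {R0, R1, R4}.
Not covered: R2, R3, R5 — 3 stops.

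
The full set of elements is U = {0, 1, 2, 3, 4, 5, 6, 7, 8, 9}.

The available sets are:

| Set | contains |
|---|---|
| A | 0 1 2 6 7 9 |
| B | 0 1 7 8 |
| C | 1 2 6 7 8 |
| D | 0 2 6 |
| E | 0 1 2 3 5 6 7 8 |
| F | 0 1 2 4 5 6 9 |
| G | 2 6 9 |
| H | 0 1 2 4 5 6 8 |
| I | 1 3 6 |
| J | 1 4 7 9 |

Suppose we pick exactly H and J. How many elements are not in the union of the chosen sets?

1

Union of H, J = {0, 1, 2, 4, 5, 6, 7, 8, 9}.
Not covered: 3 — 1 element.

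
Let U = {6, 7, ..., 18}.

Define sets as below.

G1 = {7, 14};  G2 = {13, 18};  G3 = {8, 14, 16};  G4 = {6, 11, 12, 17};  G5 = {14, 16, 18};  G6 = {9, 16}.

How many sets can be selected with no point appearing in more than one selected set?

G1, G2, G4, G6 are pairwise disjoint (G1={7,14}; G2={13,18}; G4={6,11,12,17}; G6={9,16}).
Every remaining set overlaps one of these, and no 5 of the listed sets are pairwise disjoint, so 4 is the maximum.

4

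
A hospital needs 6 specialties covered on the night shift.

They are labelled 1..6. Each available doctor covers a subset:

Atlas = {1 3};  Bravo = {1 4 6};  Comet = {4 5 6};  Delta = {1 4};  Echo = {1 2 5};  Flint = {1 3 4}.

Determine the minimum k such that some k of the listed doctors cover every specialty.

3

Bravo and Echo and Flint together: Bravo ∪ Echo ∪ Flint = {1, 2, 3, 4, 5, 6} — every specialty is covered.
Only Echo contains 2, so Echo is forced; the remaining 3 specialties need at least 2 more doctors (each remaining doctor adds at most 2) — so at least 3 doctors are needed, and 3 is optimal.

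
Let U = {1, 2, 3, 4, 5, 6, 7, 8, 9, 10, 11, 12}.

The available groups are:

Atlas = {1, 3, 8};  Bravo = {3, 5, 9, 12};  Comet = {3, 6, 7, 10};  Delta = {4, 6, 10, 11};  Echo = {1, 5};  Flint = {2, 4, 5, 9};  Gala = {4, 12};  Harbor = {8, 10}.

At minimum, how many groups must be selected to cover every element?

Atlas and Bravo and Comet and Delta and Flint together: Atlas ∪ Bravo ∪ Comet ∪ Delta ∪ Flint = {1, 2, 3, 4, 5, 6, 7, 8, 9, 10, 11, 12} — every element is covered.
No 4 of the 8 groups cover everything (all 70 combinations miss at least one element), so 5 is optimal.

5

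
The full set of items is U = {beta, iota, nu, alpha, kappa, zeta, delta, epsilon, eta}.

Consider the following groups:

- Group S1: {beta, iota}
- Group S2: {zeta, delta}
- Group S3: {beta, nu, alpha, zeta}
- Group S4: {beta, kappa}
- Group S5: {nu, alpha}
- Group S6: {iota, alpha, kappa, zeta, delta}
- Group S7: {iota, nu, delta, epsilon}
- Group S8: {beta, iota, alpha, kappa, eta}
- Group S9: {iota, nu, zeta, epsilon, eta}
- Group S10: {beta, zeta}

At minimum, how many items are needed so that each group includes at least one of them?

3

Take H = {beta, nu, zeta}. Each listed group contains at least one of these, so H is a hitting set of size 3.
The groups S2, S4, S5 are pairwise disjoint, so any hitting set needs a separate item for each — at least 3. Hence 3 is optimal.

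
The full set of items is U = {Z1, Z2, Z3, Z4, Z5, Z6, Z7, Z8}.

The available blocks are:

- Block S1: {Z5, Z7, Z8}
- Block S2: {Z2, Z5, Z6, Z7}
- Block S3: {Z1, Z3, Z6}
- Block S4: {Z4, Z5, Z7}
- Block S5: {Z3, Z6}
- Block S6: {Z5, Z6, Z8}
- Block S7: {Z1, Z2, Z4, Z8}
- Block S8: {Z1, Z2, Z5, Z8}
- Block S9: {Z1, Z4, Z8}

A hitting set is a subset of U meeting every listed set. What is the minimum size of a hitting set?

3

The 3 items {Z4, Z5, Z6} hit every block.
No choice of 2 items meets every block, so 3 is the minimum.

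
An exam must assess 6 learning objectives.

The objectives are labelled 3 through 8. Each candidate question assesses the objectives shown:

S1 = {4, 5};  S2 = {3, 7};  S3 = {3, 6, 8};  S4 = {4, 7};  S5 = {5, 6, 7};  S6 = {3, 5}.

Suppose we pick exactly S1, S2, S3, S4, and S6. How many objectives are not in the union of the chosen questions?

Union of S1, S2, S3, S4, S6 = {3, 4, 5, 6, 7, 8} — that's every objective, so 0 are uncovered.

0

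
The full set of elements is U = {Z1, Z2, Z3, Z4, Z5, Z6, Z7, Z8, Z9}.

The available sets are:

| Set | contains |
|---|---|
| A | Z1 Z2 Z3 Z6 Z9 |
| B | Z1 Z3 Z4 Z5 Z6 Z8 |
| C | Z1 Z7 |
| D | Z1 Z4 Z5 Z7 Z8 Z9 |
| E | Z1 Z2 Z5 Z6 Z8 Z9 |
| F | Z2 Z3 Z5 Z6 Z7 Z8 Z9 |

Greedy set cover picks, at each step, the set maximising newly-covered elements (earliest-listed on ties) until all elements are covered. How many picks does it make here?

2

Greedy: pick F (covers 7 new) → pick B (covers 2 new). Total picks: 2.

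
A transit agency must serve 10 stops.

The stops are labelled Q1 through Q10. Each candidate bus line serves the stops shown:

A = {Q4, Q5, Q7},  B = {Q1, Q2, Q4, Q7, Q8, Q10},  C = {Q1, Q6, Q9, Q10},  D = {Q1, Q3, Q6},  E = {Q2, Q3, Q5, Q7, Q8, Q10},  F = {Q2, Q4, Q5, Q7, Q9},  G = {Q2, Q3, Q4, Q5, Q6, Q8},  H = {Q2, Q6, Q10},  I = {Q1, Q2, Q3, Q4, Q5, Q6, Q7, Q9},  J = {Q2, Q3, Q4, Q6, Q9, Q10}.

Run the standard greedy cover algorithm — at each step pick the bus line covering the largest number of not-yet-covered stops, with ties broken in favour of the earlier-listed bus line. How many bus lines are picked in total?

2

Greedy: pick I (covers 8 new) → pick B (covers 2 new). Total picks: 2.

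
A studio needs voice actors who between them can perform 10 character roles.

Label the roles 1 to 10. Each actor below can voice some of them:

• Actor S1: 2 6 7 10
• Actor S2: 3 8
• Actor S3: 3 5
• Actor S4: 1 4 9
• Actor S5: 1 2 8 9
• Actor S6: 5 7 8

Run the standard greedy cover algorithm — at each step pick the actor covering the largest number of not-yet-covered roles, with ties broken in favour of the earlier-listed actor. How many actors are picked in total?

Greedy: pick S1 (covers 4 new) → pick S4 (covers 3 new) → pick S2 (covers 2 new) → pick S3 (covers 1 new). Total picks: 4.

4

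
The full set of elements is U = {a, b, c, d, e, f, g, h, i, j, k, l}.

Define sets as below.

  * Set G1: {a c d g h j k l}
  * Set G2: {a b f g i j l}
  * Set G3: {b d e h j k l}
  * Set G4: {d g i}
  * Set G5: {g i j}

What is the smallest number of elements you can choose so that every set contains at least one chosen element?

2

Take T = {e, g}. Each listed set contains at least one of these, so T is a hitting set of size 2.
No single element lies in every set, so at least 2 are needed and 2 is optimal.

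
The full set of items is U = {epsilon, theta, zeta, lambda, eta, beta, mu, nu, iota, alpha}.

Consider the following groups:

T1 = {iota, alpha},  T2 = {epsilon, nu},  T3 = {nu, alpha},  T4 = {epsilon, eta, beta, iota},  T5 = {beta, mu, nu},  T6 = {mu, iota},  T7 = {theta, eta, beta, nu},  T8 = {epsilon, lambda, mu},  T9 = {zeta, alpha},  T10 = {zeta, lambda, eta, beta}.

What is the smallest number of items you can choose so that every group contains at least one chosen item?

4

Take H = {epsilon, beta, iota, alpha}. Each listed group contains at least one of these, so H is a hitting set of size 4.
No choice of 3 items meets every group, so 4 is the minimum.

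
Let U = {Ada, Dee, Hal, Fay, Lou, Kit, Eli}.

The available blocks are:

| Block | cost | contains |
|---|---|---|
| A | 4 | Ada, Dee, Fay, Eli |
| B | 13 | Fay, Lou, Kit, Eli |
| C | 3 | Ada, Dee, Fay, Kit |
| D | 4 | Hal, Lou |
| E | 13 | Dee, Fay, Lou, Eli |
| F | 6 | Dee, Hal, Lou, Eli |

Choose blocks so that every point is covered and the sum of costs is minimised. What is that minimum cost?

C, F together cover every point (C ∪ F = {Ada, Dee, Hal, Fay, Lou, Kit, Eli}); total cost 3 + 6 = 9.
The greedy pick C, D, A costs 11; no covering selection beats 9.

9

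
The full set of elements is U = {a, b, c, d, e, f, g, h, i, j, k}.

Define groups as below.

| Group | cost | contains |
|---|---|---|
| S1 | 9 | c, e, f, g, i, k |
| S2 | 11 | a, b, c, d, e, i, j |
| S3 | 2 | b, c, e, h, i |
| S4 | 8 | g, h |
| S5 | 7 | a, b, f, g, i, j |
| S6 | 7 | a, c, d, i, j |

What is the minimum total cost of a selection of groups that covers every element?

18

S1, S3, S6 together cover every element (S1 ∪ S3 ∪ S6 = {a, b, c, d, e, f, g, h, i, j, k}); total cost 9 + 2 + 7 = 18.
The greedy pick S3, S5, S6, S1 costs 25; no covering selection beats 18.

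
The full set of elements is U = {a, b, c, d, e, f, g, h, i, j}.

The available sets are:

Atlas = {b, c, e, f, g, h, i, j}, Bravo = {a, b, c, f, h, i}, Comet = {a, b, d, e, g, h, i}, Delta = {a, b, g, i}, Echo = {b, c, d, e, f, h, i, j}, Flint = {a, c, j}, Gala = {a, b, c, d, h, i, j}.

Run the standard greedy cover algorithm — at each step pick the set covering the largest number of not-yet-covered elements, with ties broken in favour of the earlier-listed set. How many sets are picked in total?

Greedy: pick Atlas (covers 8 new) → pick Comet (covers 2 new). Total picks: 2.

2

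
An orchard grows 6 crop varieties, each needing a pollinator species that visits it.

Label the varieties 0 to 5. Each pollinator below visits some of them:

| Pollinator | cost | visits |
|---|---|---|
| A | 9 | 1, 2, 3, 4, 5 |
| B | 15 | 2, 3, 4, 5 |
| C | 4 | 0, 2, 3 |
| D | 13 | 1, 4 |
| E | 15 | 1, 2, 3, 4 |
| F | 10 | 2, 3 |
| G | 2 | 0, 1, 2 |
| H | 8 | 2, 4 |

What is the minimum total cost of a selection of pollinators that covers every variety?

A, G together cover every variety (A ∪ G = {0, 1, 2, 3, 4, 5}); total cost 9 + 2 = 11.
No covering selection has total cost below 11.

11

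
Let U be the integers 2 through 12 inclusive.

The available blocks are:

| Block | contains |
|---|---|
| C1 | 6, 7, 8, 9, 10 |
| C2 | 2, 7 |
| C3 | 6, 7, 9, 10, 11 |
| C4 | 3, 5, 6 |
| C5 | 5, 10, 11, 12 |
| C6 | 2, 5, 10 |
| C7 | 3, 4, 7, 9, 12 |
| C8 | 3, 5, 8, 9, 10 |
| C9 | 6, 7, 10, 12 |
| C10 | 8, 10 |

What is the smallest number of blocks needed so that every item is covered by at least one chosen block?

4

C1 and C5 and C6 and C7 together: C1 ∪ C5 ∪ C6 ∪ C7 = {2, 3, 4, 5, 6, 7, 8, 9, 10, 11, 12} — every item is covered.
No 3 of the 10 blocks cover everything (all 120 combinations miss at least one item), so 4 is optimal.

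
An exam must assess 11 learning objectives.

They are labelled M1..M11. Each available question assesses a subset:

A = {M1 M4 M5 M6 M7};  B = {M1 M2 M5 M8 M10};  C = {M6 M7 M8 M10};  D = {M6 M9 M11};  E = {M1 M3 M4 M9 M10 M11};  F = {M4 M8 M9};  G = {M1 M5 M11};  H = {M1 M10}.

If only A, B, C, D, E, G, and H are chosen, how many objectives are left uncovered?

Union of A, B, C, D, E, G, H = {M1, M2, M3, M4, M5, M6, M7, M8, M9, M10, M11} — that's every objective, so 0 are uncovered.

0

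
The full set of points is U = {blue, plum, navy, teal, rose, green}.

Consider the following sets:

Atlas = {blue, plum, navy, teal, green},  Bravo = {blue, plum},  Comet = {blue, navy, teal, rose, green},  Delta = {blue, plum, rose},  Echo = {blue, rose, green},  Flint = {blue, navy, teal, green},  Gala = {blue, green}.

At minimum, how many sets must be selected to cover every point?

2

Atlas and Delta together: Atlas ∪ Delta = {blue, plum, navy, teal, rose, green} — every point is covered.
No single set has all 6 points (the largest, Atlas, has 5), so 2 is optimal.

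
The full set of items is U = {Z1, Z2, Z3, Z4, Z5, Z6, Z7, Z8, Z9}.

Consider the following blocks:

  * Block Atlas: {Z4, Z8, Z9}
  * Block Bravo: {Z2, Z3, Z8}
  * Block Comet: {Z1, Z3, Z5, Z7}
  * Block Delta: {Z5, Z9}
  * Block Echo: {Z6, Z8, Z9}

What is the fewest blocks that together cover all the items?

4

Take {Atlas, Bravo, Comet, Echo}. Their union is {Z1, Z2, Z3, Z4, Z5, Z6, Z7, Z8, Z9}, which is all 9 items.
No 3 of the 5 blocks cover everything (all 10 combinations miss at least one item), so 4 is optimal.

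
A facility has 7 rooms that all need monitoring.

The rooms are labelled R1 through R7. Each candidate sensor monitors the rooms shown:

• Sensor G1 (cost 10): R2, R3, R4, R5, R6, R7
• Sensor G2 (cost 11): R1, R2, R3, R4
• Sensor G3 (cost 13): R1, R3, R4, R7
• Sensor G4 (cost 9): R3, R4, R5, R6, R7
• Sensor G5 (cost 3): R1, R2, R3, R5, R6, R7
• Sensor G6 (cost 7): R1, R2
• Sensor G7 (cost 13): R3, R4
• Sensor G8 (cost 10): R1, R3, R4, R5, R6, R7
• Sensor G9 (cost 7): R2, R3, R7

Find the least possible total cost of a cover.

12

G4, G5 together cover every room (G4 ∪ G5 = {R1, R2, R3, R4, R5, R6, R7}); total cost 9 + 3 = 12.
No covering selection has total cost below 12.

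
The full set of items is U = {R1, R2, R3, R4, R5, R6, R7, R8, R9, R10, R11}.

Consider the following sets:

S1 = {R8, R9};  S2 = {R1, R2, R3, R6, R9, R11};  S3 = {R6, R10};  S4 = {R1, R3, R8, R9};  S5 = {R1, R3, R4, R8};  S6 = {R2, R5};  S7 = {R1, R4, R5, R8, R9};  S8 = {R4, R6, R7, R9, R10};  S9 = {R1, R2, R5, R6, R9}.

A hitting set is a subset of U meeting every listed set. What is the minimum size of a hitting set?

3

H = {R2, R8, R10} meets every set (each contains at least one member of H), and |H| = 3.
The sets S3, S4, S6 are pairwise disjoint, so any hitting set needs a separate item for each — at least 3. Hence 3 is optimal.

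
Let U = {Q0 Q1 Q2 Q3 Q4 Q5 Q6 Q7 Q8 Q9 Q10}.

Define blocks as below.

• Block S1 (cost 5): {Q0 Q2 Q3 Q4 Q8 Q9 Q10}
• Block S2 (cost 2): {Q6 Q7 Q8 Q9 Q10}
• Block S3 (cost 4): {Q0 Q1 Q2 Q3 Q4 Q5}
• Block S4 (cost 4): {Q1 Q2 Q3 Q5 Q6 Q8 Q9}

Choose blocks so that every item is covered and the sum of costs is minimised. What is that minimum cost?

6

S2, S3 together cover every item (S2 ∪ S3 = {Q0, Q1, Q2, Q3, Q4, Q5, Q6, Q7, Q8, Q9, Q10}); total cost 2 + 4 = 6.
No covering selection has total cost below 6.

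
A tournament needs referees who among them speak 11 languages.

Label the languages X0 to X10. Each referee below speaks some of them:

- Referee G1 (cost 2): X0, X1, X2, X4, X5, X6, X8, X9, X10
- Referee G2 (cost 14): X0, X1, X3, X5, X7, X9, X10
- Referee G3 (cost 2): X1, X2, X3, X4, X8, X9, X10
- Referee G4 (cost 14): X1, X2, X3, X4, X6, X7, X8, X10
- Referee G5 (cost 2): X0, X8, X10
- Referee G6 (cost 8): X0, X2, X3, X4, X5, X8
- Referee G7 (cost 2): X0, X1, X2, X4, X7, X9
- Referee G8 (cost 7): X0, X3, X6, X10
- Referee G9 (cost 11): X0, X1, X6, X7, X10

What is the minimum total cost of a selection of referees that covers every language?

G1, G3, G7 together cover every language (G1 ∪ G3 ∪ G7 = {X0, X1, X2, X3, X4, X5, X6, X7, X8, X9, X10}); total cost 2 + 2 + 2 = 6.
No covering selection has total cost below 6.

6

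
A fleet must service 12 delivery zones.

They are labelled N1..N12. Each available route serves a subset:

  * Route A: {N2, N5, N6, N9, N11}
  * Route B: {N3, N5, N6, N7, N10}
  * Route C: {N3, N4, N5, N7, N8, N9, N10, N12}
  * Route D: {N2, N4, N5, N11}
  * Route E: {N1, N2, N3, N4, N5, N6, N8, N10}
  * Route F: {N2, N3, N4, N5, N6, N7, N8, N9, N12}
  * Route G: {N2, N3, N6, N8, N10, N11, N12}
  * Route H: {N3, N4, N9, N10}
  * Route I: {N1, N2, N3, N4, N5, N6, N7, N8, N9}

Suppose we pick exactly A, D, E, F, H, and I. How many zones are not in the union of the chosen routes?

0

Union of A, D, E, F, H, I = {N1, N2, N3, N4, N5, N6, N7, N8, N9, N10, N11, N12} — that's every zone, so 0 are uncovered.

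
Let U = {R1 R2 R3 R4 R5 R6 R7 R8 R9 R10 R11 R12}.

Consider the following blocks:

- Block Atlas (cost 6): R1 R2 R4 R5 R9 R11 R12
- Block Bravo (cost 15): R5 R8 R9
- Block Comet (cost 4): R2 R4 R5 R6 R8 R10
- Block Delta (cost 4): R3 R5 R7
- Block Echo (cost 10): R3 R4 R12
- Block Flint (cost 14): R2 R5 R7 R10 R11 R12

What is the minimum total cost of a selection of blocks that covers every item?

14

Atlas, Comet, Delta together cover every item (Atlas ∪ Comet ∪ Delta = {R1, R2, R3, R4, R5, R6, R7, R8, R9, R10, R11, R12}); total cost 6 + 4 + 4 = 14.
No covering selection has total cost below 14.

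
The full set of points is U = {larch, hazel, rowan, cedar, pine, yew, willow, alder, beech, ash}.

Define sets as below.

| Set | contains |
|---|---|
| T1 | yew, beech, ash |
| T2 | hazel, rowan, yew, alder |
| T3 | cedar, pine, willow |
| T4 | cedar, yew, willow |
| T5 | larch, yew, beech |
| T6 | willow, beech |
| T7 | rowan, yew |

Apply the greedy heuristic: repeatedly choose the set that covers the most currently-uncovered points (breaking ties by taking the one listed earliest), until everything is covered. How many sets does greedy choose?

4

Greedy: pick T2 (covers 4 new) → pick T3 (covers 3 new) → pick T1 (covers 2 new) → pick T5 (covers 1 new). Total picks: 4.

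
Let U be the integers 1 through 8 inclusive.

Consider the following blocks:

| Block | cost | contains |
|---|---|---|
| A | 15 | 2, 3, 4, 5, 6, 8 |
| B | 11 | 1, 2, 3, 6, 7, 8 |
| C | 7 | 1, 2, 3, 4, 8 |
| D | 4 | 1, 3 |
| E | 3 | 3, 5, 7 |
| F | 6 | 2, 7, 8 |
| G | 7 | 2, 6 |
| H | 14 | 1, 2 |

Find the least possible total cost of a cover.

17

C, E, G together cover every point (C ∪ E ∪ G = {1, 2, 3, 4, 5, 6, 7, 8}); total cost 7 + 3 + 7 = 17.
No covering selection has total cost below 17.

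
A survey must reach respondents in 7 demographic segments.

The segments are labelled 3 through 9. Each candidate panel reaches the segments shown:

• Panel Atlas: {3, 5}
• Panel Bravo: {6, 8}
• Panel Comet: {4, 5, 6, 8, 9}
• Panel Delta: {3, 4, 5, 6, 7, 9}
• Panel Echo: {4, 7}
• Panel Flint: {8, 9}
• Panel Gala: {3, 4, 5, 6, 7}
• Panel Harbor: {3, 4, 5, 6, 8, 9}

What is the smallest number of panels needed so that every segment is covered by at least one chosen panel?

2

Flint and Gala together: Flint ∪ Gala = {3, 4, 5, 6, 7, 8, 9} — every segment is covered.
No single panel has all 7 segments (the largest, Delta, has 6), so 2 is optimal.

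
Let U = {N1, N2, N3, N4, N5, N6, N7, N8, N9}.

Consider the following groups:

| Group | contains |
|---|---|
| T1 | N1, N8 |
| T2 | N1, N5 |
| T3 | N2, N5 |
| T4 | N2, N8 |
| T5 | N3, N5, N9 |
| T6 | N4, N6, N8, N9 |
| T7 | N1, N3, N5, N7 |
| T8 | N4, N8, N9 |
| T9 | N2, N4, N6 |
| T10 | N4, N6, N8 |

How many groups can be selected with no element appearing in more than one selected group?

T1, T5, T9 are pairwise disjoint (T1={N1,N8}; T5={N3,N5,N9}; T9={N2,N4,N6}).
Every remaining group overlaps one of these, and no 4 of the listed groups are pairwise disjoint, so 3 is the maximum.

3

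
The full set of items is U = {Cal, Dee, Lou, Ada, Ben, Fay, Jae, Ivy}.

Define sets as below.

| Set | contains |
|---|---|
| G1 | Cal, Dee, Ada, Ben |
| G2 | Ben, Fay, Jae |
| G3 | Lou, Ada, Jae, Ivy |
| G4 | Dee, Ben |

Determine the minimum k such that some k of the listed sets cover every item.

Take {G1, G2, G3}. Their union is {Cal, Dee, Lou, Ada, Ben, Fay, Jae, Ivy}, which is all 8 items.
Only G1 contains Cal, so G1 is forced; the remaining 4 items need at least 2 more sets (each remaining set adds at most 3) — so at least 3 sets are needed, and 3 is optimal.

3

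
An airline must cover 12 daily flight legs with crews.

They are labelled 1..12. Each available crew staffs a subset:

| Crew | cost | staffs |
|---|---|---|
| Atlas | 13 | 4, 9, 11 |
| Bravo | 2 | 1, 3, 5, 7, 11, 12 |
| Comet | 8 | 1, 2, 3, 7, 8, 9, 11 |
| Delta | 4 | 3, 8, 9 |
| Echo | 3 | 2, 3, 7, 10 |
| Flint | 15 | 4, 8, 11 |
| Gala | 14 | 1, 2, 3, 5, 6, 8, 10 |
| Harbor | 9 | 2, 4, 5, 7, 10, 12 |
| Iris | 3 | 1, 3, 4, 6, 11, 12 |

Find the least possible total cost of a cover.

Bravo, Delta, Echo, Iris together cover every leg (Bravo ∪ Delta ∪ Echo ∪ Iris = {1, 2, 3, 4, 5, 6, 7, 8, 9, 10, 11, 12}); total cost 2 + 4 + 3 + 3 = 12.
No covering selection has total cost below 12.

12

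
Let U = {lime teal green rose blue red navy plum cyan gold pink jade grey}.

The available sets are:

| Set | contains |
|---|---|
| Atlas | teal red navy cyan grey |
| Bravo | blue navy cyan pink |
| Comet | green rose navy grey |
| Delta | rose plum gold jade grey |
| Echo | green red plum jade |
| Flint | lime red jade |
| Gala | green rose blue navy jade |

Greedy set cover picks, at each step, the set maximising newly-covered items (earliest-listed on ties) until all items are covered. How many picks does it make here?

5

Greedy: pick Atlas (covers 5 new) → pick Delta (covers 4 new) → pick Bravo (covers 2 new) → pick Comet (covers 1 new) → pick Flint (covers 1 new). Total picks: 5.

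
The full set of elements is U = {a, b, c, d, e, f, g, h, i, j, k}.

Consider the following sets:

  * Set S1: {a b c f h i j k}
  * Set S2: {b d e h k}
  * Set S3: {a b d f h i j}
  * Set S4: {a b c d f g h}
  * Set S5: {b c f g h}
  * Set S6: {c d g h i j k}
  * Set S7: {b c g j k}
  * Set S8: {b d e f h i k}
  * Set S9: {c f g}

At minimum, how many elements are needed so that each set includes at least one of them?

2

T = {c, d} meets every set (each contains at least one member of T), and |T| = 2.
The sets S2, S9 are pairwise disjoint, so any hitting set needs a separate element for each — at least 2. Hence 2 is optimal.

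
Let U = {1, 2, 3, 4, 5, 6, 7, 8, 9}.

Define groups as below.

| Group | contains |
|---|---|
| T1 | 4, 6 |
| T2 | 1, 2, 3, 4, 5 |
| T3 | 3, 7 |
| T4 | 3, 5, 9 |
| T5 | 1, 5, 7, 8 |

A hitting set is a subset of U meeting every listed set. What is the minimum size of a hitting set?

3

H = {4, 7, 9} meets every group (each contains at least one member of H), and |H| = 3.
No choice of 2 points meets every group, so 3 is the minimum.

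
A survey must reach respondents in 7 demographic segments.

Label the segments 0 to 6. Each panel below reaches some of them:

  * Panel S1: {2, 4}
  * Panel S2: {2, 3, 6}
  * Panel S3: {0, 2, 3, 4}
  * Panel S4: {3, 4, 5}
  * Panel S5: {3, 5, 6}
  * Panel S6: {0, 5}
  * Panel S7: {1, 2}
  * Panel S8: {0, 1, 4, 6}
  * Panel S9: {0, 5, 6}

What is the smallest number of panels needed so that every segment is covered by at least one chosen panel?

3

Take {S3, S8, S9}. Their union is {0, 1, 2, 3, 4, 5, 6}, which is all 7 segments.
No 2 of the 9 panels cover everything (all 36 combinations miss at least one segment), so 3 is optimal.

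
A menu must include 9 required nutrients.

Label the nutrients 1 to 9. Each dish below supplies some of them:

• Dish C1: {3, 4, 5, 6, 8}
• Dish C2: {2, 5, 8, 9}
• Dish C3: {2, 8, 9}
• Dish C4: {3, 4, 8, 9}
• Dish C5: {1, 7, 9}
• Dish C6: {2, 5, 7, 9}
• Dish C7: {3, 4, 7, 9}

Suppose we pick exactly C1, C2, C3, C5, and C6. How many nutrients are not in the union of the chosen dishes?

Union of C1, C2, C3, C5, C6 = {1, 2, 3, 4, 5, 6, 7, 8, 9} — that's every nutrient, so 0 are uncovered.

0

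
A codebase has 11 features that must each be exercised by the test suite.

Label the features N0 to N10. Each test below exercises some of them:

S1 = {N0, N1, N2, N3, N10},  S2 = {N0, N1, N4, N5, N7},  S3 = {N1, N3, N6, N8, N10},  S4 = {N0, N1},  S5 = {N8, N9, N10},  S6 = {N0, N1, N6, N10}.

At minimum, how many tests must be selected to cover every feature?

S1 and S2 and S5 and S6 together: S1 ∪ S2 ∪ S5 ∪ S6 = {N0, N1, N2, N3, N4, N5, N6, N7, N8, N9, N10} — every feature is covered.
No 3 of the 6 tests cover everything (all 20 combinations miss at least one feature), so 4 is optimal.

4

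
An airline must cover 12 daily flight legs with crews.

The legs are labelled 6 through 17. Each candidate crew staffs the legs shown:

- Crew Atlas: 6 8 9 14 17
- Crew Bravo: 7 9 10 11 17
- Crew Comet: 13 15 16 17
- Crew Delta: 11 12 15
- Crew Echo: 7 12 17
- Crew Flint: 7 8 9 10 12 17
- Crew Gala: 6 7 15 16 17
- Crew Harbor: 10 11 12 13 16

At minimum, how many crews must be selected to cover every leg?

3

Take {Atlas, Gala, Harbor}. Their union is {6, 7, 8, 9, 10, 11, 12, 13, 14, 15, 16, 17}, which is all 12 legs.
Only Atlas contains 14, so Atlas is forced; the remaining 7 legs need at least 2 more crews (each remaining crew adds at most 5) — so at least 3 crews are needed, and 3 is optimal.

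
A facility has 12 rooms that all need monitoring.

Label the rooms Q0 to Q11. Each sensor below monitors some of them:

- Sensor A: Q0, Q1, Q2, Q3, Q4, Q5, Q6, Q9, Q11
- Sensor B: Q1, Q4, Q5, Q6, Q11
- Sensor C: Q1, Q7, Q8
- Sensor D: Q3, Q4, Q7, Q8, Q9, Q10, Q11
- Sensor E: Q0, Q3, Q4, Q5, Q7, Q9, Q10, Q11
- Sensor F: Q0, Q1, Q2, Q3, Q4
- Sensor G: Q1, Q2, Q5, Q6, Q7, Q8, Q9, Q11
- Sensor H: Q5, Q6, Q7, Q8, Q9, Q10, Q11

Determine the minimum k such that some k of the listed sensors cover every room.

2

Take {F, H}. Their union is {Q0, Q1, Q2, Q3, Q4, Q5, Q6, Q7, Q8, Q9, Q10, Q11}, which is all 12 rooms.
No single sensor has all 12 rooms (the largest, A, has 9), so 2 is optimal.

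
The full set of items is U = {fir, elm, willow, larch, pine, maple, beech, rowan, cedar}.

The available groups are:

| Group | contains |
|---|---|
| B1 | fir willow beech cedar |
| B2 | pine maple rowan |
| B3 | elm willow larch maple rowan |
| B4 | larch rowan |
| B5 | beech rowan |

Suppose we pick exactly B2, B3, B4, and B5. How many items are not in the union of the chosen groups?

2

Union of B2, B3, B4, B5 = {elm, willow, larch, pine, maple, beech, rowan}.
Not covered: fir, cedar — 2 items.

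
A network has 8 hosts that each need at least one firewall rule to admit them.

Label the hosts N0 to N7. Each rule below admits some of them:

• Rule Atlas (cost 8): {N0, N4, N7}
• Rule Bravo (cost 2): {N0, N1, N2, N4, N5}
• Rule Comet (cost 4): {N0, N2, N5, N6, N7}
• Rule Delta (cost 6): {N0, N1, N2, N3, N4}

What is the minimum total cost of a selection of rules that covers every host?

Comet, Delta together cover every host (Comet ∪ Delta = {N0, N1, N2, N3, N4, N5, N6, N7}); total cost 4 + 6 = 10.
The greedy pick Bravo, Comet, Delta costs 12; no covering selection beats 10.

10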